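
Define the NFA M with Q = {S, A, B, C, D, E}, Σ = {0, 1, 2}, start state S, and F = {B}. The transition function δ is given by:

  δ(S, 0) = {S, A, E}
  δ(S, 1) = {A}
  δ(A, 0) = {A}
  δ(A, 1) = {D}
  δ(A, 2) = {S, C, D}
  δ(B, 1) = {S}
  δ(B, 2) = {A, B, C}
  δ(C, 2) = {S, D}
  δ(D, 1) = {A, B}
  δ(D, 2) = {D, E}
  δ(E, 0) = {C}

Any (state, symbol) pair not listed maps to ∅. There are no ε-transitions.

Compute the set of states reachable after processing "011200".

{S, A, C, E}

Start in {S}.
Read '0': S→{S, A, E}; now {S, A, E}.
Read '1': S→{A}, A→{D}, E→∅; now {A, D}.
Read '1': A→{D}, D→{A, B}; now {A, B, D}.
Read '2': A→{S, C, D}, B→{A, B, C}, D→{D, E}; now {S, A, B, C, D, E}.
Read '0': S→{S, A, E}, A→{A}, B→∅, C→∅, D→∅, E→{C}; now {S, A, C, E}.
Read '0': S→{S, A, E}, A→{A}, C→∅, E→{C}; now {S, A, C, E}.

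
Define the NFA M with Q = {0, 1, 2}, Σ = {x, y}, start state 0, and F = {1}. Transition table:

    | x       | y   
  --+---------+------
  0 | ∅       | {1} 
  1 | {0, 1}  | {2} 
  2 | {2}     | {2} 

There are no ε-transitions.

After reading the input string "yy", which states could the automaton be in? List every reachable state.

{2}

Start in {0}.
Read 'y': 0→{1}; now {1}.
Read 'y': 1→{2}; now {2}.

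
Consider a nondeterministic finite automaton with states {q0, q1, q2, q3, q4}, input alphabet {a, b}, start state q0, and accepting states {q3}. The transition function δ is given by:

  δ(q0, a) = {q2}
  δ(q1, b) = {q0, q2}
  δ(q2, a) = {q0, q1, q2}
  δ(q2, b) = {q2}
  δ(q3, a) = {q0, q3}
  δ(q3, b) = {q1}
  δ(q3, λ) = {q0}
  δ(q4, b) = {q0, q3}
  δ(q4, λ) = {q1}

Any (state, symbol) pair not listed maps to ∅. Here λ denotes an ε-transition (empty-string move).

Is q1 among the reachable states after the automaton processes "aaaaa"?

Yes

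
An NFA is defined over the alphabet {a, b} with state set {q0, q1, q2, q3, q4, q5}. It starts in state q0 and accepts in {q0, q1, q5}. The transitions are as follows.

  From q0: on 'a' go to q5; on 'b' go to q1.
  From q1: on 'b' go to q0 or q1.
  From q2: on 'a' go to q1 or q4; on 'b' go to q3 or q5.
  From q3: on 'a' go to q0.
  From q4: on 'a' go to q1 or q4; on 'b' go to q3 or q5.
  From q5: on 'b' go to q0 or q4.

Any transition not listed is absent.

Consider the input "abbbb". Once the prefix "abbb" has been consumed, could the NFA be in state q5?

No

Start in {q0}.
Read 'a': {q0} → {q5}.
Read 'b': {q5} → {q0, q4}.
Read 'b': {q0, q4} → {q1, q3, q5}.
Read 'b': {q1, q3, q5} → {q0, q1, q4}.
State q5 is not in {q0, q1, q4}.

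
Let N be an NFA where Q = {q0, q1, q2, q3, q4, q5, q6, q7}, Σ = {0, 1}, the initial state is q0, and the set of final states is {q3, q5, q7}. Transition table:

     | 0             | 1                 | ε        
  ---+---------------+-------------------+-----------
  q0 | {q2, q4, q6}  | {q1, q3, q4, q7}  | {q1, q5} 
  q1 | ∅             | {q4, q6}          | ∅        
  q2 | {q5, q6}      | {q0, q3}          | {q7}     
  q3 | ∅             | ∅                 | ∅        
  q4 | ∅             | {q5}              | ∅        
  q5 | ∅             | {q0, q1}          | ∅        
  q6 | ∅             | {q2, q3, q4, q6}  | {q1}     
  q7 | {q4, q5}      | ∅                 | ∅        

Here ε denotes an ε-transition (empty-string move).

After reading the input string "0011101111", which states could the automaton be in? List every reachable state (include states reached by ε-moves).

{q0, q1, q2, q3, q4, q5, q6, q7}

Start: ε-closure({q0}) = {q0, q1, q5}.
Read '0': {q0, q1, q5} → {q1, q2, q4, q6, q7}.
Read '0': {q1, q2, q4, q6, q7} → {q1, q4, q5, q6}.
Read '1': {q1, q4, q5, q6} → {q0, q1, q2, q3, q4, q5, q6, q7}.
Read '1': {q0, q1, q2, q3, q4, q5, q6, q7} → {q0, q1, q2, q3, q4, q5, q6, q7}.
Read '1': {q0, q1, q2, q3, q4, q5, q6, q7} → {q0, q1, q2, q3, q4, q5, q6, q7}.
Read '0': {q0, q1, q2, q3, q4, q5, q6, q7} → {q1, q2, q4, q5, q6, q7}.
Read '1': {q1, q2, q4, q5, q6, q7} → {q0, q1, q2, q3, q4, q5, q6, q7}.
Read '1': {q0, q1, q2, q3, q4, q5, q6, q7} → {q0, q1, q2, q3, q4, q5, q6, q7}.
Read '1': {q0, q1, q2, q3, q4, q5, q6, q7} → {q0, q1, q2, q3, q4, q5, q6, q7}.
Read '1': {q0, q1, q2, q3, q4, q5, q6, q7} → {q0, q1, q2, q3, q4, q5, q6, q7}.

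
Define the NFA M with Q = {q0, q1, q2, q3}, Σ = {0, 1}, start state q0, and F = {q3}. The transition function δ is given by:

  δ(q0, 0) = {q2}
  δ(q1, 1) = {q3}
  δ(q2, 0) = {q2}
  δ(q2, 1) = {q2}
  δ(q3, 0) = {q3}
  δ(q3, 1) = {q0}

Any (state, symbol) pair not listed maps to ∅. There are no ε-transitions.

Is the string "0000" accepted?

No

Start in {q0}.
Read '0': q0→{q2}; now {q2}.
Read '0': q2→{q2}; now {q2}.
Read '0': q2→{q2}; now {q2}.
Read '0': q2→{q2}; now {q2}.
The final set {q2} contains no accepting state.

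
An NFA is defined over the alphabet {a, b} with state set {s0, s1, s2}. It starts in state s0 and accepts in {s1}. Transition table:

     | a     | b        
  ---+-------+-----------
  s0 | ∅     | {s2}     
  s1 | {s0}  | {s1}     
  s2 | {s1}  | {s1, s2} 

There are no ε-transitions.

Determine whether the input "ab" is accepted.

No

Start in {s0}.
Read 'a': s0→∅; now ∅.
The set is empty and remains empty for the remaining 1 symbol.
The final set ∅ contains no accepting state.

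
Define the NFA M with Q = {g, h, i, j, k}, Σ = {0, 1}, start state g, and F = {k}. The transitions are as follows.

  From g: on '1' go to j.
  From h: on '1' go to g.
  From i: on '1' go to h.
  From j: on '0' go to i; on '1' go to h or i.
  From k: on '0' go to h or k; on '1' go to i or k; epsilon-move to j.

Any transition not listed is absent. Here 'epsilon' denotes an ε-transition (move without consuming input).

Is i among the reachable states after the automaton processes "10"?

Yes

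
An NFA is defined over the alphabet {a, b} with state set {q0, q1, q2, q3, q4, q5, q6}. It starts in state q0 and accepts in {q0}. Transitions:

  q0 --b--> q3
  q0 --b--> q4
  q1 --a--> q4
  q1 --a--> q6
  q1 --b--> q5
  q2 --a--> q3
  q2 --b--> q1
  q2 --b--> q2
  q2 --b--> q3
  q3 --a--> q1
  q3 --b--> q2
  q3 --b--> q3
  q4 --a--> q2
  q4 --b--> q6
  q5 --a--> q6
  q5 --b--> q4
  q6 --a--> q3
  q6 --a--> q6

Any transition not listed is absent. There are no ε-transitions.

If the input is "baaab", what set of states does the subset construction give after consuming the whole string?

Start in {q0}.
Read 'b': {q0} → {q3, q4}.
Read 'a': {q3, q4} → {q1, q2}.
Read 'a': {q1, q2} → {q3, q4, q6}.
Read 'a': {q3, q4, q6} → {q1, q2, q3, q6}.
Read 'b': {q1, q2, q3, q6} → {q1, q2, q3, q5}.

{q1, q2, q3, q5}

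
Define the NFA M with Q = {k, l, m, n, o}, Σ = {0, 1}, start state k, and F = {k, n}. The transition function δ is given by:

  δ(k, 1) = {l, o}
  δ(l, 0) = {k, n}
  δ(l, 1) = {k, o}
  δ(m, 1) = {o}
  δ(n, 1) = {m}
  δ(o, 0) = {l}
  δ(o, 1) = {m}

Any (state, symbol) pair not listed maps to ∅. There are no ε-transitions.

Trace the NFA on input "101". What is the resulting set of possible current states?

Start in {k}.
Read '1': k→{l, o}; now {l, o}.
Read '0': l→{k, n}, o→{l}; now {k, l, n}.
Read '1': k→{l, o}, l→{k, o}, n→{m}; now {k, l, m, o}.

{k, l, m, o}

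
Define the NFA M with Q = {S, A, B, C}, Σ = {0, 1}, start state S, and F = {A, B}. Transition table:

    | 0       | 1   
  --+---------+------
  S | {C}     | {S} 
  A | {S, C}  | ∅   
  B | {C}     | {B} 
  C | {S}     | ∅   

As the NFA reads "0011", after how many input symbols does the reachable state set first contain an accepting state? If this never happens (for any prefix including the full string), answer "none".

Start in {S}.
Read '0': S→{C}; now {C}.
Read '0': C→{S}; now {S}.
Read '1': S→{S}; now {S}.
Read '1': S→{S}; now {S}.
No reachable set along the way intersects F.

none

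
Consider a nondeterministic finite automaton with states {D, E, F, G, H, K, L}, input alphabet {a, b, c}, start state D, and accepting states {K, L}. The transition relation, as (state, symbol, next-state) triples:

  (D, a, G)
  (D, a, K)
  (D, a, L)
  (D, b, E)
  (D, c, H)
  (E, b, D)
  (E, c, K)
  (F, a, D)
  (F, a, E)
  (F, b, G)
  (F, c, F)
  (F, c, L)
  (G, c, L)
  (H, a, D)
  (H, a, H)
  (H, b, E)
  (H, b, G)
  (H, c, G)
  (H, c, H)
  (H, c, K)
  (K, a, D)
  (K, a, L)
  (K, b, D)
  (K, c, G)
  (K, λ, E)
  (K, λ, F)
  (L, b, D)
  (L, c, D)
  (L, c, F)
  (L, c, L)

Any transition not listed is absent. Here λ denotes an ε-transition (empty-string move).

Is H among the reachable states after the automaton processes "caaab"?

Start in {D}.
Read 'c': {D} → {H}.
Read 'a': {H} → {D, H}.
Read 'a': {D, H} → {D, E, F, G, H, K, L}.
Read 'a': {D, E, F, G, H, K, L} → {D, E, F, G, H, K, L}.
Read 'b': {D, E, F, G, H, K, L} → {D, E, G}.
State H is not in {D, E, G}.

No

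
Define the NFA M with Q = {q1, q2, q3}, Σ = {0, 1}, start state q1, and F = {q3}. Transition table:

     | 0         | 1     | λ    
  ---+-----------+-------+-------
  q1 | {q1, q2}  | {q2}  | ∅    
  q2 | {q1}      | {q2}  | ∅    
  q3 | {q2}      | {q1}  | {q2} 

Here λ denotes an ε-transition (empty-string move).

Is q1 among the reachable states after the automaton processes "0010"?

Yes

Start in {q1}.
Read '0': q1→{q1, q2}; now {q1, q2}.
Read '0': q1→{q1, q2}, q2→{q1}; now {q1, q2}.
Read '1': q1→{q2}, q2→{q2}; now {q2}.
Read '0': q2→{q1}; now {q1}.
State q1 is in {q1}.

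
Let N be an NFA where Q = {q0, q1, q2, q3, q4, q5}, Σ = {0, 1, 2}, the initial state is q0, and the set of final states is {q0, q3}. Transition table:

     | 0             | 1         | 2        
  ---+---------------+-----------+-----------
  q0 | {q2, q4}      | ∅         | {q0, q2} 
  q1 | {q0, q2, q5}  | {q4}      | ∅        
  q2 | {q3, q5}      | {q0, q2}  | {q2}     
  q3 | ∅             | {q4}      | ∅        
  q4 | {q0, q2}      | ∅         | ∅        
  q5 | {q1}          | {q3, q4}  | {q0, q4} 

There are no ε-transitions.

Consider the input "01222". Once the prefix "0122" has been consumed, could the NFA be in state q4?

No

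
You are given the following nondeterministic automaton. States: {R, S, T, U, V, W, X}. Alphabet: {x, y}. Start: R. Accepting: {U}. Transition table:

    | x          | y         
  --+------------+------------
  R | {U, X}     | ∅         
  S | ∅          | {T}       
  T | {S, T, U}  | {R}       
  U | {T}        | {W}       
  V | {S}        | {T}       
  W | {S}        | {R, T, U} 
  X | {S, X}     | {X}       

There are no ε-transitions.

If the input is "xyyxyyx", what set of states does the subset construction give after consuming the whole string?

Start in {R}.
Read 'x': R→{U, X}; now {U, X}.
Read 'y': U→{W}, X→{X}; now {W, X}.
Read 'y': W→{R, T, U}, X→{X}; now {R, T, U, X}.
Read 'x': R→{U, X}, T→{S, T, U}, U→{T}, X→{S, X}; now {S, T, U, X}.
Read 'y': S→{T}, T→{R}, U→{W}, X→{X}; now {R, T, W, X}.
Read 'y': R→∅, T→{R}, W→{R, T, U}, X→{X}; now {R, T, U, X}.
Read 'x': R→{U, X}, T→{S, T, U}, U→{T}, X→{S, X}; now {S, T, U, X}.

{S, T, U, X}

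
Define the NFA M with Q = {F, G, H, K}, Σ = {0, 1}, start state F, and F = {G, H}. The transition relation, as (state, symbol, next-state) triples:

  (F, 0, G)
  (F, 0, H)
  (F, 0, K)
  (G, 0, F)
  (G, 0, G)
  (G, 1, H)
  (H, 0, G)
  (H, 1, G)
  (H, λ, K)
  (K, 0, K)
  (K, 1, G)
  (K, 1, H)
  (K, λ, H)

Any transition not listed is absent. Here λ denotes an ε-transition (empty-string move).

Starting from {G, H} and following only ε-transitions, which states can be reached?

{G, H, K}

Begin with {G, H}.
ε-move H → K; add K.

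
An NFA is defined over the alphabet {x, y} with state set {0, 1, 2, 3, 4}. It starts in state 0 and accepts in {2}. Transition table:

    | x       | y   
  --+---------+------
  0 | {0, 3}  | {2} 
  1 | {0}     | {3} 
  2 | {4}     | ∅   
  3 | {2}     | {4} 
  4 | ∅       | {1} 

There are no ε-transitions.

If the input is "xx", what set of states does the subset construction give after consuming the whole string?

{0, 2, 3}

Start in {0}.
Read 'x': 0→{0, 3}; now {0, 3}.
Read 'x': 0→{0, 3}, 3→{2}; now {0, 2, 3}.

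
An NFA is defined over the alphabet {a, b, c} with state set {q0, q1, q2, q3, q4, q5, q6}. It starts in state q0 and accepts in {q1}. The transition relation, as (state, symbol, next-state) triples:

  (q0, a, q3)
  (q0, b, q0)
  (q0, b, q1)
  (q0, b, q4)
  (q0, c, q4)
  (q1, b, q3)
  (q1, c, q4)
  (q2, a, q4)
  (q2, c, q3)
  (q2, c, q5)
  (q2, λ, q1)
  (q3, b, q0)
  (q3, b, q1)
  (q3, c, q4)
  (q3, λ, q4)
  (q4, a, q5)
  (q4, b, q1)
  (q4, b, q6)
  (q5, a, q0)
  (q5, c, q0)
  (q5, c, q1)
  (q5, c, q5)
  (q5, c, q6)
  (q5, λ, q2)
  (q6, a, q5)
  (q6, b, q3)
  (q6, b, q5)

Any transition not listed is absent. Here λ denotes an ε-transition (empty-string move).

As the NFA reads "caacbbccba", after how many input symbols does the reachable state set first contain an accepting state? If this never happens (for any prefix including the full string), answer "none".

2

Start in {q0}.
Read 'c': q0→{q4}; now {q4}.
Read 'a': q4→{q5}; union {q5}; ε-closure = {q1, q2, q5}.
None of the earlier sets intersect F, but {q1, q2, q5} does.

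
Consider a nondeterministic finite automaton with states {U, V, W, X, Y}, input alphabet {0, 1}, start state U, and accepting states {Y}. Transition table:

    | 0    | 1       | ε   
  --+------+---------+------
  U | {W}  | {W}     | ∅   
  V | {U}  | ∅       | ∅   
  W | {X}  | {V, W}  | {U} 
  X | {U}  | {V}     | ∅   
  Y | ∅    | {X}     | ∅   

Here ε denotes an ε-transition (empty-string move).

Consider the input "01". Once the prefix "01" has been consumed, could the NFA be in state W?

Yes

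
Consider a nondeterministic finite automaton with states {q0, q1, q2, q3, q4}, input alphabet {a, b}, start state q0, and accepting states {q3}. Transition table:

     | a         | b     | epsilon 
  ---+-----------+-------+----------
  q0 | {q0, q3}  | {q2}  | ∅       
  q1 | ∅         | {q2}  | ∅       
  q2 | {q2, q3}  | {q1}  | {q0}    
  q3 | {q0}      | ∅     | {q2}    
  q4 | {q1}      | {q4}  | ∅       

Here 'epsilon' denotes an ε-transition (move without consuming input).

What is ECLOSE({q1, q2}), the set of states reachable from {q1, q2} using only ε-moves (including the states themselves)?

{q0, q1, q2}

Begin with {q1, q2}.
ε-move q2 → q0; add q0.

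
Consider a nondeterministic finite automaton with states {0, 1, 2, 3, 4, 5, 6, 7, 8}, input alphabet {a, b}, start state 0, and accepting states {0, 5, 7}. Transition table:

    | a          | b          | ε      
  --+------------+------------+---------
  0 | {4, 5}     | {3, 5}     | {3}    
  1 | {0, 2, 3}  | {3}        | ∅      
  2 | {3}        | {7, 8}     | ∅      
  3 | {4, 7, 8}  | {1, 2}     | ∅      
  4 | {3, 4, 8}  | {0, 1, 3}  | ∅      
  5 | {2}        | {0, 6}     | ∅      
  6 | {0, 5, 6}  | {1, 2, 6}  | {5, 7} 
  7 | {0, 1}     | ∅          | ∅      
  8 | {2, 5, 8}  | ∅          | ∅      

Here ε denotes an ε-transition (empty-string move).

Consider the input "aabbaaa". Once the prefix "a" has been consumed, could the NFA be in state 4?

Start: ε-closure({0}) = {0, 3}.
Read 'a': 0→{4, 5}, 3→{4, 7, 8}; now {4, 5, 7, 8}.
State 4 is in {4, 5, 7, 8}.

Yes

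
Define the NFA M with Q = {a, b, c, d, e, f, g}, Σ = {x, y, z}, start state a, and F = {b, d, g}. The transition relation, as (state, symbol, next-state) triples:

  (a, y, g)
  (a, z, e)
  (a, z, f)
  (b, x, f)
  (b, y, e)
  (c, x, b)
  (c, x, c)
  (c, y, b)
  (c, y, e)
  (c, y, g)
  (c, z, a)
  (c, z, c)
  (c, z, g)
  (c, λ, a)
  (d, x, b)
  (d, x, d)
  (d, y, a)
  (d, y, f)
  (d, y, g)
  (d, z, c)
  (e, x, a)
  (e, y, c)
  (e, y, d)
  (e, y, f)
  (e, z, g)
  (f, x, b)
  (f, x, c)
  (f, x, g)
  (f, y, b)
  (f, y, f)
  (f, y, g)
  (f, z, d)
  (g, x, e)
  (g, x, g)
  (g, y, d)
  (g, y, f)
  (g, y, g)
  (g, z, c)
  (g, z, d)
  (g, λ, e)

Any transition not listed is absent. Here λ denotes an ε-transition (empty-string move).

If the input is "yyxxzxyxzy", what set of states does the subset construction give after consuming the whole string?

{a, b, c, d, e, f, g}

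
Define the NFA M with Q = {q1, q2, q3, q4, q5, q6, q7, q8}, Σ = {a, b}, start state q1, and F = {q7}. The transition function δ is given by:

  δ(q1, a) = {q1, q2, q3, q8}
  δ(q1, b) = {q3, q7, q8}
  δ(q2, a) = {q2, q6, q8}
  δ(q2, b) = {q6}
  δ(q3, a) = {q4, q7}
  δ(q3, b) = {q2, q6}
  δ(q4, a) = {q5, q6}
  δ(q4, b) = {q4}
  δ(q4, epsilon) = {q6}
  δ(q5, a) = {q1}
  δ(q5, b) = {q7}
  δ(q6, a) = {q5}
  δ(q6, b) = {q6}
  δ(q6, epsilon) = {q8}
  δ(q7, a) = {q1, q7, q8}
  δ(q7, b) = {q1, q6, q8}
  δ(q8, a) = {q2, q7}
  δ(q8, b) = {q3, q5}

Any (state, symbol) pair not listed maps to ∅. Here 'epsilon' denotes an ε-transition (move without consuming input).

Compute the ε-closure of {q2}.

{q2}

Begin with {q2}.
No ε-moves leave this set, so the closure equals the set itself.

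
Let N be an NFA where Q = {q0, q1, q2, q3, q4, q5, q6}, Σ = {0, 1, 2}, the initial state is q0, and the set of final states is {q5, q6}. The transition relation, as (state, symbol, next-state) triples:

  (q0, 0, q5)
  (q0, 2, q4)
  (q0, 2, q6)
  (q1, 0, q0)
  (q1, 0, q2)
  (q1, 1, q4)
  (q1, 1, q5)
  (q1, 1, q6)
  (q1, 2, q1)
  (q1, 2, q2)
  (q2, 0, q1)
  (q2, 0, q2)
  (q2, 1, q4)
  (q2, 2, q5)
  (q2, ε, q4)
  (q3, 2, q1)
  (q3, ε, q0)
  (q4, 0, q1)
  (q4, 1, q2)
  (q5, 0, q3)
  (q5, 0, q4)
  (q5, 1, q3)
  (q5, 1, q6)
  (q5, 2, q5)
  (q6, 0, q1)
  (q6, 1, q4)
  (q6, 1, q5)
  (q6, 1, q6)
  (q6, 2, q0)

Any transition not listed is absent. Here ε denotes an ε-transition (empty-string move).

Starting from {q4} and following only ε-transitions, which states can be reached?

{q4}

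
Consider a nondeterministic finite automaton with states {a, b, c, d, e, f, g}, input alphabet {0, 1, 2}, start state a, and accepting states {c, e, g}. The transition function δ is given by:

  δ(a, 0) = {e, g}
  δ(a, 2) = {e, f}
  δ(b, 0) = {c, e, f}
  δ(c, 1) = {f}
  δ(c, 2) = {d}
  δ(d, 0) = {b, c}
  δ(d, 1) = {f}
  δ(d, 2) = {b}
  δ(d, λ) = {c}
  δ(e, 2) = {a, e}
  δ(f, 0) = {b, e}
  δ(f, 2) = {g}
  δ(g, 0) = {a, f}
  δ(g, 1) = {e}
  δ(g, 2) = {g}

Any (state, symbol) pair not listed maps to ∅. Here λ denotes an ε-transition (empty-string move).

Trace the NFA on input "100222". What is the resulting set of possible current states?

∅

Start in {a}.
Read '1': a→∅; now ∅.
The set is empty and remains empty for the remaining 5 symbols.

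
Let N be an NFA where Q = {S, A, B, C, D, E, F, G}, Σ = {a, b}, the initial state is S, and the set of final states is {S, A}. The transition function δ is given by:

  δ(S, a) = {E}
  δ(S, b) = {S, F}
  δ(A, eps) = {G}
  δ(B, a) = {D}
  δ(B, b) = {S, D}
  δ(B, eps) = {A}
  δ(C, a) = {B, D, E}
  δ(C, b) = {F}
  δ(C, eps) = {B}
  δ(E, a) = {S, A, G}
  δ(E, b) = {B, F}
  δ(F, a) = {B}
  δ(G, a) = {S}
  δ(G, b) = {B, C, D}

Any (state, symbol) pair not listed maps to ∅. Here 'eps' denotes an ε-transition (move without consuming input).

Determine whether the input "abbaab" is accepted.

Start in {S}.
Read 'a': {S} → {E}.
Read 'b': {E} → {A, B, F, G}.
Read 'b': {A, B, F, G} → {S, A, B, C, D, G}.
Read 'a': {S, A, B, C, D, G} → {S, A, B, D, E, G}.
Read 'a': {S, A, B, D, E, G} → {S, A, D, E, G}.
Read 'b': {S, A, D, E, G} → {S, A, B, C, D, F, G}.
The final set {S, A, B, C, D, F, G} contains the accepting states S, A.

Yes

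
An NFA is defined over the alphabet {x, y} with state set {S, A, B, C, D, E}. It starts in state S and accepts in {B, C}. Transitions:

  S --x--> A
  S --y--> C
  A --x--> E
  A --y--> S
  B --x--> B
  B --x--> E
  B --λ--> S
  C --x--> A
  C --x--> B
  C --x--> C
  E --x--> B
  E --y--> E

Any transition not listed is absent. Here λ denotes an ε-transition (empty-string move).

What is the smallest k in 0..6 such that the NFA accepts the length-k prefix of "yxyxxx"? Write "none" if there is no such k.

Start in {S}.
Read 'y': S→{C}; now {C}.
None of the earlier sets intersect F, but {C} does.

1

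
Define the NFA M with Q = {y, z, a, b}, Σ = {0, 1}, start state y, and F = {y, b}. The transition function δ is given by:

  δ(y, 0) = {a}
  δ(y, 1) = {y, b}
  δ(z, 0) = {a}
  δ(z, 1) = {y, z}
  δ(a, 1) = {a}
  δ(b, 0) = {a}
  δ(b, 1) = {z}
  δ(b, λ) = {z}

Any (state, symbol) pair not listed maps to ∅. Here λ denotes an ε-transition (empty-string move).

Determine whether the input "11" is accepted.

Yes

Start in {y}.
Read '1': {y} → {y, z, b}.
Read '1': {y, z, b} → {y, z, b}.
The final set {y, z, b} contains the accepting states y, b.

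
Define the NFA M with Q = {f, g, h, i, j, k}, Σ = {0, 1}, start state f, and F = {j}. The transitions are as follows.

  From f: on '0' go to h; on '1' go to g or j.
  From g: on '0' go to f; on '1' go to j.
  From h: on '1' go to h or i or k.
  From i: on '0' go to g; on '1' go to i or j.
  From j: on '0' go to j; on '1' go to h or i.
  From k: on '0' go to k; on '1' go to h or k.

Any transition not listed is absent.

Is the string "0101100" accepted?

No

Start in {f}.
Read '0': f→{h}; now {h}.
Read '1': h→{h, i, k}; now {h, i, k}.
Read '0': h→∅, i→{g}, k→{k}; now {g, k}.
Read '1': g→{j}, k→{h, k}; now {h, j, k}.
Read '1': h→{h, i, k}, j→{h, i}, k→{h, k}; now {h, i, k}.
Read '0': h→∅, i→{g}, k→{k}; now {g, k}.
Read '0': g→{f}, k→{k}; now {f, k}.
The final set {f, k} contains no accepting state.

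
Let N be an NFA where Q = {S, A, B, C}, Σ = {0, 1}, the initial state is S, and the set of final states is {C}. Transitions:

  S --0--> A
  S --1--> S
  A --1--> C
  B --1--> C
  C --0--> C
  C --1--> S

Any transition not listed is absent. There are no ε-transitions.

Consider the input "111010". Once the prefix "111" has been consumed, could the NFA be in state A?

Start in {S}.
Read '1': S→{S}; now {S}.
Read '1': S→{S}; now {S}.
Read '1': S→{S}; now {S}.
State A is not in {S}.

No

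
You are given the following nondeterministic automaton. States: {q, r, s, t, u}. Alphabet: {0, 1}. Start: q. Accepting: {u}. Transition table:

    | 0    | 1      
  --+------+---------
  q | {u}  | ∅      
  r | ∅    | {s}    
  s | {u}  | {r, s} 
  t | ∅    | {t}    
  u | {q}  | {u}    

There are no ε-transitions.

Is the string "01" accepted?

Yes

Start in {q}.
Read '0': {q} → {u}.
Read '1': {u} → {u}.
The final set {u} contains the accepting state u.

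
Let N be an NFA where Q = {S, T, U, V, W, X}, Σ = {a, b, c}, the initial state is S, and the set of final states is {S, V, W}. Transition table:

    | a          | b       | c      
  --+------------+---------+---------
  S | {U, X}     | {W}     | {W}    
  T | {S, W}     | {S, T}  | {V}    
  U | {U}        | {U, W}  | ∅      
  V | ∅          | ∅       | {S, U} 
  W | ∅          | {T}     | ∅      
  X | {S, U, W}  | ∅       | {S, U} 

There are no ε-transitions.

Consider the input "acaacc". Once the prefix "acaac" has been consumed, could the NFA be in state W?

Start in {S}.
Read 'a': S→{U, X}; now {U, X}.
Read 'c': U→∅, X→{S, U}; now {S, U}.
Read 'a': S→{U, X}, U→{U}; now {U, X}.
Read 'a': U→{U}, X→{S, U, W}; now {S, U, W}.
Read 'c': S→{W}, U→∅, W→∅; now {W}.
State W is in {W}.

Yes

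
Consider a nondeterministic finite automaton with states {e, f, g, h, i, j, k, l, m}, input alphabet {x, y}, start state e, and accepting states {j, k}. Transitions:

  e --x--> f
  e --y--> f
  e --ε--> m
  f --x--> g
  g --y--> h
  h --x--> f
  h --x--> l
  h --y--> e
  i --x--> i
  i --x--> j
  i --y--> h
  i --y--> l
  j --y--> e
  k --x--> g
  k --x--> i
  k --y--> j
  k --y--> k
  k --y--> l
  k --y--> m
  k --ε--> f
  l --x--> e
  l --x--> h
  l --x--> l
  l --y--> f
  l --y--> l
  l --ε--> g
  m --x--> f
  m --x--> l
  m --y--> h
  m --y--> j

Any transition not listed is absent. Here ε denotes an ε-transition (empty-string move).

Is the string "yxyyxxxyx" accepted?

Start: ε-closure({e}) = {e, m}.
Read 'y': e→{f}, m→{h, j}; now {f, h, j}.
Read 'x': f→{g}, h→{f, l}, j→∅; now {f, g, l}.
Read 'y': f→∅, g→{h}, l→{f, l}; union {f, h, l}; ε-closure = {f, g, h, l}.
Read 'y': f→∅, g→{h}, h→{e}, l→{f, l}; union {e, f, h, l}; ε-closure = {e, f, g, h, l, m}.
Read 'x': e→{f}, f→{g}, g→∅, h→{f, l}, l→{e, h, l}, m→{f, l}; union {e, f, g, h, l}; ε-closure = {e, f, g, h, l, m}.
Read 'x': e→{f}, f→{g}, g→∅, h→{f, l}, l→{e, h, l}, m→{f, l}; union {e, f, g, h, l}; ε-closure = {e, f, g, h, l, m}.
Read 'x': e→{f}, f→{g}, g→∅, h→{f, l}, l→{e, h, l}, m→{f, l}; union {e, f, g, h, l}; ε-closure = {e, f, g, h, l, m}.
Read 'y': e→{f}, f→∅, g→{h}, h→{e}, l→{f, l}, m→{h, j}; union {e, f, h, j, l}; ε-closure = {e, f, g, h, j, l, m}.
Read 'x': e→{f}, f→{g}, g→∅, h→{f, l}, j→∅, l→{e, h, l}, m→{f, l}; union {e, f, g, h, l}; ε-closure = {e, f, g, h, l, m}.
The final set {e, f, g, h, l, m} contains no accepting state.

No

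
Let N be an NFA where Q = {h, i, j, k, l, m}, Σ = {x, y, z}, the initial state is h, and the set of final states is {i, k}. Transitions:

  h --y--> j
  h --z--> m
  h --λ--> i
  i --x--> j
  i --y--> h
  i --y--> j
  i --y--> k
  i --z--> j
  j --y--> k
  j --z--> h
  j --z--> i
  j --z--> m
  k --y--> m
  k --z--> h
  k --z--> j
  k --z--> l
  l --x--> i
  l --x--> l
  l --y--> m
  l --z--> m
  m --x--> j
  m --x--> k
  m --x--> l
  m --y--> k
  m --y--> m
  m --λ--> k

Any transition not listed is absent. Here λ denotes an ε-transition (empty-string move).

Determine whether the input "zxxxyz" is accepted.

Yes

Start: ε-closure({h}) = {h, i}.
Read 'z': h→{m}, i→{j}; union {j, m}; ε-closure = {j, k, m}.
Read 'x': j→∅, k→∅, m→{j, k, l}; now {j, k, l}.
Read 'x': j→∅, k→∅, l→{i, l}; now {i, l}.
Read 'x': i→{j}, l→{i, l}; now {i, j, l}.
Read 'y': i→{h, j, k}, j→{k}, l→{m}; union {h, j, k, m}; ε-closure = {h, i, j, k, m}.
Read 'z': h→{m}, i→{j}, j→{h, i, m}, k→{h, j, l}, m→∅; union {h, i, j, l, m}; ε-closure = {h, i, j, k, l, m}.
The final set {h, i, j, k, l, m} contains the accepting states i, k.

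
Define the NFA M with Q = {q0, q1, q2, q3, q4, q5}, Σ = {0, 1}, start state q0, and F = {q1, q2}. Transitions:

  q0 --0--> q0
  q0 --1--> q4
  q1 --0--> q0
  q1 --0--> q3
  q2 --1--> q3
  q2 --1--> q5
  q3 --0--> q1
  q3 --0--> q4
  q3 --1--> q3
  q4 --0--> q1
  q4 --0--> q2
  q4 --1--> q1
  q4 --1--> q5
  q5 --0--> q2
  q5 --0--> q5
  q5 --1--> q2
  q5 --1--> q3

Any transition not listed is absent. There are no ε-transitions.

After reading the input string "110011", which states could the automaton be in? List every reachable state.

Start in {q0}.
Read '1': {q0} → {q4}.
Read '1': {q4} → {q1, q5}.
Read '0': {q1, q5} → {q0, q2, q3, q5}.
Read '0': {q0, q2, q3, q5} → {q0, q1, q2, q4, q5}.
Read '1': {q0, q1, q2, q4, q5} → {q1, q2, q3, q4, q5}.
Read '1': {q1, q2, q3, q4, q5} → {q1, q2, q3, q5}.

{q1, q2, q3, q5}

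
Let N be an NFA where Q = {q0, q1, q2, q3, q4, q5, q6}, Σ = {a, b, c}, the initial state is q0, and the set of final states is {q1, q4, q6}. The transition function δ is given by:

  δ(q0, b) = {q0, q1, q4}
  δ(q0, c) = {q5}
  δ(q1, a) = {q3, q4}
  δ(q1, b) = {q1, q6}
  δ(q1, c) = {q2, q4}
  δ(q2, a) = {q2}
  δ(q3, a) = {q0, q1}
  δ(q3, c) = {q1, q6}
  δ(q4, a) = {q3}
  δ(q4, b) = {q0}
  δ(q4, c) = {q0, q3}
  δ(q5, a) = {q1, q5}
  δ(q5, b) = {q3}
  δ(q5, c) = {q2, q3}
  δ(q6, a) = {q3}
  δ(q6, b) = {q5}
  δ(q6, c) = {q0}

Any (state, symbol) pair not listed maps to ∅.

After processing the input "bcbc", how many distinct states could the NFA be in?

Start in {q0}.
Read 'b': q0→{q0, q1, q4}; now {q0, q1, q4}.
Read 'c': q0→{q5}, q1→{q2, q4}, q4→{q0, q3}; now {q0, q2, q3, q4, q5}.
Read 'b': q0→{q0, q1, q4}, q2→∅, q3→∅, q4→{q0}, q5→{q3}; now {q0, q1, q3, q4}.
Read 'c': q0→{q5}, q1→{q2, q4}, q3→{q1, q6}, q4→{q0, q3}; now {q0, q1, q2, q3, q4, q5, q6}.
That set has 7 states.

7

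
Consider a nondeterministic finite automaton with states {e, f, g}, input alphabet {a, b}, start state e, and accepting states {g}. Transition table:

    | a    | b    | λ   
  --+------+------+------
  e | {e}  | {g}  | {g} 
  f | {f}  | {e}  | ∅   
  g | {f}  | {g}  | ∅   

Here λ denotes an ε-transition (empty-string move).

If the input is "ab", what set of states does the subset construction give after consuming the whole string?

Start: ε-closure({e}) = {e, g}.
Read 'a': {e, g} → {e, f, g}.
Read 'b': {e, f, g} → {e, g}.

{e, g}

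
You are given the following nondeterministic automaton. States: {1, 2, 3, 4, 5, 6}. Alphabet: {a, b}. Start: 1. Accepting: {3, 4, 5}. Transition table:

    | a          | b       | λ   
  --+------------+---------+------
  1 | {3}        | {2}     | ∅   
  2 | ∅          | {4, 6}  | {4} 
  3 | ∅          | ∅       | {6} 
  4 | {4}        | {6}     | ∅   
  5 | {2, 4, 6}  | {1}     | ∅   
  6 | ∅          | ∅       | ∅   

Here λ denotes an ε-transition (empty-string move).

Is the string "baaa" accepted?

Start in {1}.
Read 'b': 1→{2}; union {2}; ε-closure = {2, 4}.
Read 'a': 2→∅, 4→{4}; now {4}.
Read 'a': 4→{4}; now {4}.
Read 'a': 4→{4}; now {4}.
The final set {4} contains the accepting state 4.

Yes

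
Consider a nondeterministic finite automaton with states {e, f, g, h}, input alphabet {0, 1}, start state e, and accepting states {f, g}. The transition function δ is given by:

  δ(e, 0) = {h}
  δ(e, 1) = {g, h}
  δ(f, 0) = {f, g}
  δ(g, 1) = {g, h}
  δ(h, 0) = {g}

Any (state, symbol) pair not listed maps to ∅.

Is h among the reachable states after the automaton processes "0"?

Yes

Start in {e}.
Read '0': e→{h}; now {h}.
State h is in {h}.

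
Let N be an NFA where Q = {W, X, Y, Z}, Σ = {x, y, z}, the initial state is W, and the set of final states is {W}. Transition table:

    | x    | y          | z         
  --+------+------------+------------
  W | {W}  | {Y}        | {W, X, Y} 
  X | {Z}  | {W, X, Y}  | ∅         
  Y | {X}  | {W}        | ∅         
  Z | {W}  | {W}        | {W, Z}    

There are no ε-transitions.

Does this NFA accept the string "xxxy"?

No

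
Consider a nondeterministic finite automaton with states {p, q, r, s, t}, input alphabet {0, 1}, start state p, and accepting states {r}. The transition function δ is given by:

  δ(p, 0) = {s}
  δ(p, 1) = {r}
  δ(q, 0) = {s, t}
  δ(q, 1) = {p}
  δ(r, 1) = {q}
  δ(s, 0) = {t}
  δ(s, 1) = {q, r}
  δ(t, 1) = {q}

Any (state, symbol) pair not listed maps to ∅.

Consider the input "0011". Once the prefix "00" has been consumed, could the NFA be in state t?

Yes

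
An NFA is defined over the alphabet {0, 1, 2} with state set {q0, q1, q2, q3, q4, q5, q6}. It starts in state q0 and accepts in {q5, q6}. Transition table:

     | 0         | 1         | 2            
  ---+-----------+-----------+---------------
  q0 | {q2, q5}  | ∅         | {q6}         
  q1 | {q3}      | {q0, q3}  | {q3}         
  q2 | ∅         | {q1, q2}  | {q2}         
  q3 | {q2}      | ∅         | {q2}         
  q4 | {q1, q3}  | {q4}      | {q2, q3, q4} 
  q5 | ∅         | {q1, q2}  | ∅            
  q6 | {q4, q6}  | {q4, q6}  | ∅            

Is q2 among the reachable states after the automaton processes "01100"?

Yes

Start in {q0}.
Read '0': q0→{q2, q5}; now {q2, q5}.
Read '1': q2→{q1, q2}, q5→{q1, q2}; now {q1, q2}.
Read '1': q1→{q0, q3}, q2→{q1, q2}; now {q0, q1, q2, q3}.
Read '0': q0→{q2, q5}, q1→{q3}, q2→∅, q3→{q2}; now {q2, q3, q5}.
Read '0': q2→∅, q3→{q2}, q5→∅; now {q2}.
State q2 is in {q2}.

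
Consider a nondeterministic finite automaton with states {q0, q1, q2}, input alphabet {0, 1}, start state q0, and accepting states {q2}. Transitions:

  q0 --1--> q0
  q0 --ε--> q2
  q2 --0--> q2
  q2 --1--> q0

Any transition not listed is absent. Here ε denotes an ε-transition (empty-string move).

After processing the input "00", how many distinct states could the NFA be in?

1

Start: ε-closure({q0}) = {q0, q2}.
Read '0': {q0, q2} → {q2}.
Read '0': {q2} → {q2}.
That set has 1 state.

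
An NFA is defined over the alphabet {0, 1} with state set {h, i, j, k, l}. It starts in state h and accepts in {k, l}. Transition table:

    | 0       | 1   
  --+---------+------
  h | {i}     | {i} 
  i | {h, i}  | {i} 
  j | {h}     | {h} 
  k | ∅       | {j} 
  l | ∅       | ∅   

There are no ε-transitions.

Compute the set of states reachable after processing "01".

{i}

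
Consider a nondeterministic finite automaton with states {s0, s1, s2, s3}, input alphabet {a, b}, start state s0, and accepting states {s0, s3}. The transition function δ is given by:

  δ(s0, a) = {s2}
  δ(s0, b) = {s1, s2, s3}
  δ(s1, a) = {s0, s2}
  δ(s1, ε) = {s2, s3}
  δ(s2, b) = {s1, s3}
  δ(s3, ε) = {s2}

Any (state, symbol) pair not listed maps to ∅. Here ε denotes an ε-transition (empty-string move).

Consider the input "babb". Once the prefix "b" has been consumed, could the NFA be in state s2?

Yes

Start in {s0}.
Read 'b': s0→{s1, s2, s3}; now {s1, s2, s3}.
State s2 is in {s1, s2, s3}.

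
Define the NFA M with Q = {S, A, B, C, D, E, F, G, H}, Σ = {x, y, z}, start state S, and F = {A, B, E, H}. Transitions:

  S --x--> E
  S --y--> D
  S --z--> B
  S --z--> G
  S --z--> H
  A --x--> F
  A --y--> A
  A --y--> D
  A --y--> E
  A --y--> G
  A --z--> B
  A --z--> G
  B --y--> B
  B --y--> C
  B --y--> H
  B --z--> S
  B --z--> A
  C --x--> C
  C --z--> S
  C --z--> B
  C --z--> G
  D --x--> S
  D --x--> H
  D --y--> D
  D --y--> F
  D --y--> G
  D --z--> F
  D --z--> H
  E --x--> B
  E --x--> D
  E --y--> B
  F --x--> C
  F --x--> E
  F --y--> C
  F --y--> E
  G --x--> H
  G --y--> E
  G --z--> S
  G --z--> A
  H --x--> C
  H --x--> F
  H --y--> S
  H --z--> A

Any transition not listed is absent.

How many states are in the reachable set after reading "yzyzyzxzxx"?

Start in {S}.
Read 'y': {S} → {D}.
Read 'z': {D} → {F, H}.
Read 'y': {F, H} → {S, C, E}.
Read 'z': {S, C, E} → {S, B, G, H}.
Read 'y': {S, B, G, H} → {S, B, C, D, E, H}.
Read 'z': {S, B, C, D, E, H} → {S, A, B, F, G, H}.
Read 'x': {S, A, B, F, G, H} → {C, E, F, H}.
Read 'z': {C, E, F, H} → {S, A, B, G}.
Read 'x': {S, A, B, G} → {E, F, H}.
Read 'x': {E, F, H} → {B, C, D, E, F}.
That set has 5 states.

5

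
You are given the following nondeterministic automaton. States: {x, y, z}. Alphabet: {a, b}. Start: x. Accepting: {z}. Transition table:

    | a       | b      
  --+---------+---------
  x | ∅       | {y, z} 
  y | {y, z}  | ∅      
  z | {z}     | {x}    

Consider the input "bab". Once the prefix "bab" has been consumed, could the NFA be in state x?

Yes

Start in {x}.
Read 'b': x→{y, z}; now {y, z}.
Read 'a': y→{y, z}, z→{z}; now {y, z}.
Read 'b': y→∅, z→{x}; now {x}.
State x is in {x}.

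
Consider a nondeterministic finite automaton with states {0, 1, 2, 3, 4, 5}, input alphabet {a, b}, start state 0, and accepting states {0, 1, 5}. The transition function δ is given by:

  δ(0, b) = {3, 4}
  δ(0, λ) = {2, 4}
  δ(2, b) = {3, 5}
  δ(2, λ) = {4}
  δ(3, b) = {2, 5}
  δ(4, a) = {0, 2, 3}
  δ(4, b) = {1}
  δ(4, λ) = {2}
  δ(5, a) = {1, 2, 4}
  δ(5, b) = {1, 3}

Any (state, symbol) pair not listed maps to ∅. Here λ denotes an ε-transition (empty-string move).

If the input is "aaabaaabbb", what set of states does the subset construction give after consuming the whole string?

{1, 2, 3, 4, 5}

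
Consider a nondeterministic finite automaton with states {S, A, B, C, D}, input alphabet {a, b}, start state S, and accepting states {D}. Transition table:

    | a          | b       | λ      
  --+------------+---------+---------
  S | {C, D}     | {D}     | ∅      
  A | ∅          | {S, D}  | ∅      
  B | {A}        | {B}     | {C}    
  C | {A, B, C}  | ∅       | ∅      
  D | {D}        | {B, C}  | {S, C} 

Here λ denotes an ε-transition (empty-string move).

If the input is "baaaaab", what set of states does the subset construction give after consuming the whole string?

{S, B, C, D}

Start in {S}.
Read 'b': S→{D}; union {D}; ε-closure = {S, C, D}.
Read 'a': S→{C, D}, C→{A, B, C}, D→{D}; union {A, B, C, D}; ε-closure = {S, A, B, C, D}.
Read 'a': S→{C, D}, A→∅, B→{A}, C→{A, B, C}, D→{D}; union {A, B, C, D}; ε-closure = {S, A, B, C, D}.
Read 'a': S→{C, D}, A→∅, B→{A}, C→{A, B, C}, D→{D}; union {A, B, C, D}; ε-closure = {S, A, B, C, D}.
Read 'a': S→{C, D}, A→∅, B→{A}, C→{A, B, C}, D→{D}; union {A, B, C, D}; ε-closure = {S, A, B, C, D}.
Read 'a': S→{C, D}, A→∅, B→{A}, C→{A, B, C}, D→{D}; union {A, B, C, D}; ε-closure = {S, A, B, C, D}.
Read 'b': S→{D}, A→{S, D}, B→{B}, C→∅, D→{B, C}; now {S, B, C, D}.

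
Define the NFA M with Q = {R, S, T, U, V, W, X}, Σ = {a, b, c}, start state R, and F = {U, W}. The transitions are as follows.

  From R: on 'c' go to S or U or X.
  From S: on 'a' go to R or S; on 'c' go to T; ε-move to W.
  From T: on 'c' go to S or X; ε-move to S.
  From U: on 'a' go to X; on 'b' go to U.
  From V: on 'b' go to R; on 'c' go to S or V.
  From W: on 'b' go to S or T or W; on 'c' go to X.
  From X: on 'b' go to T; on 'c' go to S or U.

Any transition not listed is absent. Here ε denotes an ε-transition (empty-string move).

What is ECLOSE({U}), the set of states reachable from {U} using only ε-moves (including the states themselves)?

{U}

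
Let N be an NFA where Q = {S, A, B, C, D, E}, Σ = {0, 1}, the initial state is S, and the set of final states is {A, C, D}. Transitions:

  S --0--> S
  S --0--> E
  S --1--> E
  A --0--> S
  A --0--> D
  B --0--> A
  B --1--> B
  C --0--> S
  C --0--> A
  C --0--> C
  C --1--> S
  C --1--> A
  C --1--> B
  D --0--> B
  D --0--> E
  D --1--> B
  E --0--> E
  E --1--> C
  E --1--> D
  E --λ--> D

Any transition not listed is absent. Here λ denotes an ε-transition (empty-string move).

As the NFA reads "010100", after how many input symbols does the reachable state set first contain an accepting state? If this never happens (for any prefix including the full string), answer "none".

Start in {S}.
Read '0': S→{S, E}; union {S, E}; ε-closure = {S, D, E}.
None of the earlier sets intersect F, but {S, D, E} does.

1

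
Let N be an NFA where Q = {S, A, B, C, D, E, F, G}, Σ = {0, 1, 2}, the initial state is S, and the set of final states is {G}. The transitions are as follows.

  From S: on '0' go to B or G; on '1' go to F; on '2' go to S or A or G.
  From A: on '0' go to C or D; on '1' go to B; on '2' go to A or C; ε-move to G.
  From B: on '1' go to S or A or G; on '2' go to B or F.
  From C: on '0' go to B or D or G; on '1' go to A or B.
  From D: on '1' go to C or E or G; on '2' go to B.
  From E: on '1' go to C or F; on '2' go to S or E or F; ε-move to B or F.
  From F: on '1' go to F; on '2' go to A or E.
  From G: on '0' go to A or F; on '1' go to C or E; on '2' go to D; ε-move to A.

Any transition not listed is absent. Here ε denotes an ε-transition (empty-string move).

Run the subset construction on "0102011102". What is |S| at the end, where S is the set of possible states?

Start in {S}.
Read '0': S→{B, G}; union {B, G}; ε-closure = {A, B, G}.
Read '1': A→{B}, B→{S, A, G}, G→{C, E}; union {S, A, B, C, E, G}; ε-closure = {S, A, B, C, E, F, G}.
Read '0': S→{B, G}, A→{C, D}, B→∅, C→{B, D, G}, E→∅, F→∅, G→{A, F}; now {A, B, C, D, F, G}.
Read '2': A→{A, C}, B→{B, F}, C→∅, D→{B}, F→{A, E}, G→{D}; union {A, B, C, D, E, F}; ε-closure = {A, B, C, D, E, F, G}.
Read '0': A→{C, D}, B→∅, C→{B, D, G}, D→∅, E→∅, F→∅, G→{A, F}; now {A, B, C, D, F, G}.
Read '1': A→{B}, B→{S, A, G}, C→{A, B}, D→{C, E, G}, F→{F}, G→{C, E}; now {S, A, B, C, E, F, G}.
Read '1': S→{F}, A→{B}, B→{S, A, G}, C→{A, B}, E→{C, F}, F→{F}, G→{C, E}; now {S, A, B, C, E, F, G}.
Read '1': S→{F}, A→{B}, B→{S, A, G}, C→{A, B}, E→{C, F}, F→{F}, G→{C, E}; now {S, A, B, C, E, F, G}.
Read '0': S→{B, G}, A→{C, D}, B→∅, C→{B, D, G}, E→∅, F→∅, G→{A, F}; now {A, B, C, D, F, G}.
Read '2': A→{A, C}, B→{B, F}, C→∅, D→{B}, F→{A, E}, G→{D}; union {A, B, C, D, E, F}; ε-closure = {A, B, C, D, E, F, G}.
That set has 7 states.

7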